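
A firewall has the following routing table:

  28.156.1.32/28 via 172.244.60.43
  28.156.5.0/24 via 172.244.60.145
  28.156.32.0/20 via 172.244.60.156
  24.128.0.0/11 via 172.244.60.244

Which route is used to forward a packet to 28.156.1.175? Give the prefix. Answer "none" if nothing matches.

none

28.156.1.175 is outside every listed prefix and there is no default route.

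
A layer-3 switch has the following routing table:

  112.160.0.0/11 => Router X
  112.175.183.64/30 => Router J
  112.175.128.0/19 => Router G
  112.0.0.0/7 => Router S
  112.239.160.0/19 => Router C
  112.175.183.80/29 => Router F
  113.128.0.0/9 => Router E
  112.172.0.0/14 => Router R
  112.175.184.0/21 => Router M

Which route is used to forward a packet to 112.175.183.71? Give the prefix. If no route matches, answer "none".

Entries matching 112.175.183.71:
  112.0.0.0/7 (112.0.0.0 - 113.255.255.255)
  112.160.0.0/11 (112.160.0.0 - 112.191.255.255)
  112.172.0.0/14 (112.172.0.0 - 112.175.255.255)
Most specific is 112.172.0.0/14.

112.172.0.0/14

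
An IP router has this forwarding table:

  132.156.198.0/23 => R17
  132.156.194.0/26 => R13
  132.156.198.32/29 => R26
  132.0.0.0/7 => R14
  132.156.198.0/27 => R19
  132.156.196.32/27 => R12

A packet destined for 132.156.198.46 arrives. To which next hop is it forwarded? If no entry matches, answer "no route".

Routes whose prefix contains 132.156.198.46:
  132.0.0.0/7 (132.0.0.0 - 133.255.255.255) -> R14
  132.156.198.0/23 (132.156.198.0 - 132.156.199.255) -> R17
More-specific entries that do NOT match:
  132.156.198.32/29 (132.156.198.32 - 132.156.198.39) does not contain 132.156.198.46
  132.156.198.0/27 (132.156.198.0 - 132.156.198.31) does not contain 132.156.198.46
  132.156.196.32/27 (132.156.196.32 - 132.156.196.63) does not contain 132.156.198.46
  132.156.194.0/26 (132.156.194.0 - 132.156.194.63) does not contain 132.156.198.46
Longest matching prefix is /23 -> next hop R17.

R17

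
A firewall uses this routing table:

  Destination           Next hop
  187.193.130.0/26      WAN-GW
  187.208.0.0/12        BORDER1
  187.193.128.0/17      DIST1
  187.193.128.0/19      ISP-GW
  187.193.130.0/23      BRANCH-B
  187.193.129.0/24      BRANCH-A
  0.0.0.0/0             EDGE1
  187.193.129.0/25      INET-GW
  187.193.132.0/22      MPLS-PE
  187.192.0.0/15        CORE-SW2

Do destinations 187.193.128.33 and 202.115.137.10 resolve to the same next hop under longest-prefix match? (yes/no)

187.193.128.33: longest match 187.193.128.0/19 -> ISP-GW
202.115.137.10: longest match 0.0.0.0/0 -> EDGE1

no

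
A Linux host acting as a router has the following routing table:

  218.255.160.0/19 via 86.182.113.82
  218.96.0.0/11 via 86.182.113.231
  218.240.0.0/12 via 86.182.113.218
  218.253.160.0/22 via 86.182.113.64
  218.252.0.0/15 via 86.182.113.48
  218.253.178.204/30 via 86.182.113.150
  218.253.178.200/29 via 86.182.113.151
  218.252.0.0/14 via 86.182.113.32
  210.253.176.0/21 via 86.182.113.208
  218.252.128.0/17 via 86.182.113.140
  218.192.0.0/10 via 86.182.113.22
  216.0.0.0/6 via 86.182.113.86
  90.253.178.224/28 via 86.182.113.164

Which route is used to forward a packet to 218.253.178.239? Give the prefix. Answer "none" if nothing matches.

Entries matching 218.253.178.239:
  216.0.0.0/6 (216.0.0.0 - 219.255.255.255)
  218.192.0.0/10 (218.192.0.0 - 218.255.255.255)
  218.240.0.0/12 (218.240.0.0 - 218.255.255.255)
  218.252.0.0/14 (218.252.0.0 - 218.255.255.255)
  218.252.0.0/15 (218.252.0.0 - 218.253.255.255)
Most specific is 218.252.0.0/15.

218.252.0.0/15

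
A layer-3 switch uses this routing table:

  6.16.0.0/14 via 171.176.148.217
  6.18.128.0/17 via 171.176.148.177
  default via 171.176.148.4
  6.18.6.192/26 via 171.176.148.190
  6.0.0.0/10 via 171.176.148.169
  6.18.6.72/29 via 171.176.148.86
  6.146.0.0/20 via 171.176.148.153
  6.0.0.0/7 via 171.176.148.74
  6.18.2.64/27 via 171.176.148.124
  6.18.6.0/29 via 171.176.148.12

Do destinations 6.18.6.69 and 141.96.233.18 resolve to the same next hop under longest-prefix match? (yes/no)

no

6.18.6.69: longest match 6.16.0.0/14 -> 171.176.148.217
141.96.233.18: longest match 0.0.0.0/0 -> 171.176.148.4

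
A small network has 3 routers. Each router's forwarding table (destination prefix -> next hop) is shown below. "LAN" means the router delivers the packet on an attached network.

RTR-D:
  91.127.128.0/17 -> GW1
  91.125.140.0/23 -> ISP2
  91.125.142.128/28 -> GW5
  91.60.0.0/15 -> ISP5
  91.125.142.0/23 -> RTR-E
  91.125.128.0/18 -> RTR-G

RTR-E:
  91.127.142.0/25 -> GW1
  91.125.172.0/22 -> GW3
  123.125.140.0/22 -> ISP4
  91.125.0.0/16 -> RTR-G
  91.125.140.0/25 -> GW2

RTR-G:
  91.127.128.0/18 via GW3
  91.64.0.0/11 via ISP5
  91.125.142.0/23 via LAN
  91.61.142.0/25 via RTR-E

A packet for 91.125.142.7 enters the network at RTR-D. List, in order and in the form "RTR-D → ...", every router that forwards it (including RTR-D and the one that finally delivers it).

At RTR-D: longest match for 91.125.142.7 is 91.125.142.0/23 -> RTR-E
At RTR-E: longest match for 91.125.142.7 is 91.125.0.0/16 -> RTR-G
At RTR-G: longest match for 91.125.142.7 is 91.125.142.0/23 -> LAN

RTR-D → RTR-E → RTR-G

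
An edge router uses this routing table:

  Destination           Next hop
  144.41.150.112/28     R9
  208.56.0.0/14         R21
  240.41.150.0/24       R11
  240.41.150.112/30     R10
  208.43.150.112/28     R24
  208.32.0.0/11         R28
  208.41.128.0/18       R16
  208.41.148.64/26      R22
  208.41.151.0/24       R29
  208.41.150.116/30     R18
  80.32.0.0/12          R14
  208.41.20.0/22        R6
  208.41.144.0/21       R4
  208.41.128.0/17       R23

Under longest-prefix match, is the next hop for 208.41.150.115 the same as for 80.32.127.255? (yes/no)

no

208.41.150.115: longest match 208.41.144.0/21 -> R4
80.32.127.255: longest match 80.32.0.0/12 -> R14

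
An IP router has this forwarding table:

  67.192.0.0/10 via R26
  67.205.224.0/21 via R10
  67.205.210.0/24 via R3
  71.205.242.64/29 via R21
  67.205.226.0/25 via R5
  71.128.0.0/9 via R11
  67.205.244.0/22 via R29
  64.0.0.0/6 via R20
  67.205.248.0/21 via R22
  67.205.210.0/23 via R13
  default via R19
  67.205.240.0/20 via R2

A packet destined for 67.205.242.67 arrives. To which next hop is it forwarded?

Routes whose prefix contains 67.205.242.67:
  0.0.0.0/0 (default, matches everything) -> R19
  64.0.0.0/6 (64.0.0.0 - 67.255.255.255) -> R20
  67.192.0.0/10 (67.192.0.0 - 67.255.255.255) -> R26
  67.205.240.0/20 (67.205.240.0 - 67.205.255.255) -> R2
More-specific entries that do NOT match:
  71.205.242.64/29 (71.205.242.64 - 71.205.242.71) does not contain 67.205.242.67
  67.205.226.0/25 (67.205.226.0 - 67.205.226.127) does not contain 67.205.242.67
  67.205.210.0/24 (67.205.210.0 - 67.205.210.255) does not contain 67.205.242.67
  67.205.210.0/23 (67.205.210.0 - 67.205.211.255) does not contain 67.205.242.67
  67.205.244.0/22 (67.205.244.0 - 67.205.247.255) does not contain 67.205.242.67
  67.205.224.0/21 (67.205.224.0 - 67.205.231.255) does not contain 67.205.242.67
  67.205.248.0/21 (67.205.248.0 - 67.205.255.255) does not contain 67.205.242.67
Longest matching prefix is /20 -> next hop R2.

R2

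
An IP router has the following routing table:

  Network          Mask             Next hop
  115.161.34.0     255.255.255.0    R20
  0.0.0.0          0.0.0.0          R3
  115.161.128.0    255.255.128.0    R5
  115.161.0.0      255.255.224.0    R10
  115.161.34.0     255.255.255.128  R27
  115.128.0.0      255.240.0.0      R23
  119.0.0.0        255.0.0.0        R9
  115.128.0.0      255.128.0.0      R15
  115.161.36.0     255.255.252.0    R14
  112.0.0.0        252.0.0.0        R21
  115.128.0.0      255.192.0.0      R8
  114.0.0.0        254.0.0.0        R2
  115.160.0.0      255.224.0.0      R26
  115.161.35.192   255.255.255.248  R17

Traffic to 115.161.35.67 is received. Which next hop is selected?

Routes whose prefix contains 115.161.35.67:
  0.0.0.0/0 (default, matches everything) -> R3
  112.0.0.0/6 (112.0.0.0 - 115.255.255.255) -> R21
  114.0.0.0/7 (114.0.0.0 - 115.255.255.255) -> R2
  115.128.0.0/9 (115.128.0.0 - 115.255.255.255) -> R15
  115.128.0.0/10 (115.128.0.0 - 115.191.255.255) -> R8
  115.160.0.0/11 (115.160.0.0 - 115.191.255.255) -> R26
More-specific entries that do NOT match:
  115.161.35.192/29 (115.161.35.192 - 115.161.35.199) does not contain 115.161.35.67
  115.161.34.0/25 (115.161.34.0 - 115.161.34.127) does not contain 115.161.35.67
  115.161.34.0/24 (115.161.34.0 - 115.161.34.255) does not contain 115.161.35.67
  115.161.36.0/22 (115.161.36.0 - 115.161.39.255) does not contain 115.161.35.67
  115.161.0.0/19 (115.161.0.0 - 115.161.31.255) does not contain 115.161.35.67
  115.161.128.0/17 (115.161.128.0 - 115.161.255.255) does not contain 115.161.35.67
  115.128.0.0/12 (115.128.0.0 - 115.143.255.255) does not contain 115.161.35.67
Longest matching prefix is /11 -> next hop R26.

R26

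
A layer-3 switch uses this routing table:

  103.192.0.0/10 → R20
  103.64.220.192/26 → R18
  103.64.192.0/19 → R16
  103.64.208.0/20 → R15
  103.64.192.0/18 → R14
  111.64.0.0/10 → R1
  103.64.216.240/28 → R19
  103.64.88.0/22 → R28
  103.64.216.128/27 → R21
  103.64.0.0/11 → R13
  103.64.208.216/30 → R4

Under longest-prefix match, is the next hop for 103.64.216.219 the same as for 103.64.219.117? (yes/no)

yes

103.64.216.219: longest match 103.64.208.0/20 -> R15
103.64.219.117: longest match 103.64.208.0/20 -> R15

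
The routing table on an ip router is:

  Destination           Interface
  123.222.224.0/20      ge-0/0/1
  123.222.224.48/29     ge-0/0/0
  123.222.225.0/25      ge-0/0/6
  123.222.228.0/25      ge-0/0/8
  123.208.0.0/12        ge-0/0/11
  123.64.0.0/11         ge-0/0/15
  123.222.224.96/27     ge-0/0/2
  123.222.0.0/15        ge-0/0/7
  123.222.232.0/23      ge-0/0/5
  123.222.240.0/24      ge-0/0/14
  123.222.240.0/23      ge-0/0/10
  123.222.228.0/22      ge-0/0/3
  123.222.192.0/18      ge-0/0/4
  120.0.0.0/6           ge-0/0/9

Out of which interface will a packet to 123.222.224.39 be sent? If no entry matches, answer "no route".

Routes whose prefix contains 123.222.224.39:
  120.0.0.0/6 (120.0.0.0 - 123.255.255.255) -> ge-0/0/9
  123.208.0.0/12 (123.208.0.0 - 123.223.255.255) -> ge-0/0/11
  123.222.0.0/15 (123.222.0.0 - 123.223.255.255) -> ge-0/0/7
  123.222.192.0/18 (123.222.192.0 - 123.222.255.255) -> ge-0/0/4
  123.222.224.0/20 (123.222.224.0 - 123.222.239.255) -> ge-0/0/1
More-specific entries that do NOT match:
  123.222.224.48/29 (123.222.224.48 - 123.222.224.55) does not contain 123.222.224.39
  123.222.224.96/27 (123.222.224.96 - 123.222.224.127) does not contain 123.222.224.39
  123.222.225.0/25 (123.222.225.0 - 123.222.225.127) does not contain 123.222.224.39
  123.222.228.0/25 (123.222.228.0 - 123.222.228.127) does not contain 123.222.224.39
  123.222.240.0/24 (123.222.240.0 - 123.222.240.255) does not contain 123.222.224.39
  123.222.232.0/23 (123.222.232.0 - 123.222.233.255) does not contain 123.222.224.39
  123.222.240.0/23 (123.222.240.0 - 123.222.241.255) does not contain 123.222.224.39
  123.222.228.0/22 (123.222.228.0 - 123.222.231.255) does not contain 123.222.224.39
Longest matching prefix is /20 -> interface ge-0/0/1.

ge-0/0/1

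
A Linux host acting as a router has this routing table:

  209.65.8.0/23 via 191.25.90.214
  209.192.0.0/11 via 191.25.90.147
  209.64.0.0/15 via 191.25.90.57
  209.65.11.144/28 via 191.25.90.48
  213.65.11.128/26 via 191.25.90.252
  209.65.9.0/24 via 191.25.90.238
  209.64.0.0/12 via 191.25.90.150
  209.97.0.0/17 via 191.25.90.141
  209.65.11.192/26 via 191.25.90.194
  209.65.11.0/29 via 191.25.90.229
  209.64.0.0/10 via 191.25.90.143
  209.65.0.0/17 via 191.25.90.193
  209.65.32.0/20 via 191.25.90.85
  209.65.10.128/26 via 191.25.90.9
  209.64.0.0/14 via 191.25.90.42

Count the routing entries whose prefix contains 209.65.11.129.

5

Prefixes containing 209.65.11.129:
  209.64.0.0/10 (209.64.0.0 - 209.127.255.255)
  209.64.0.0/12 (209.64.0.0 - 209.79.255.255)
  209.64.0.0/14 (209.64.0.0 - 209.67.255.255)
  209.64.0.0/15 (209.64.0.0 - 209.65.255.255)
  209.65.0.0/17 (209.65.0.0 - 209.65.127.255)
Total matching entries: 5.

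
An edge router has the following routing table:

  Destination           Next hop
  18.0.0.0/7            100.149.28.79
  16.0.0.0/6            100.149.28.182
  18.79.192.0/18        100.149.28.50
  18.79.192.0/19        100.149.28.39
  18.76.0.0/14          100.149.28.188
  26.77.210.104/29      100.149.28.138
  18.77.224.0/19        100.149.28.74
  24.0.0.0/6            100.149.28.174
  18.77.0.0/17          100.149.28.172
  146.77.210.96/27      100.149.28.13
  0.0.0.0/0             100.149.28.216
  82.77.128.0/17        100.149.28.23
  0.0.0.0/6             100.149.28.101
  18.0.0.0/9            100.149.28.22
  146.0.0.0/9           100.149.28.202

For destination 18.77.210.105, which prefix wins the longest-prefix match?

Entries matching 18.77.210.105:
  0.0.0.0/0 (default, matches everything)
  16.0.0.0/6 (16.0.0.0 - 19.255.255.255)
  18.0.0.0/7 (18.0.0.0 - 19.255.255.255)
  18.0.0.0/9 (18.0.0.0 - 18.127.255.255)
  18.76.0.0/14 (18.76.0.0 - 18.79.255.255)
Most specific is 18.76.0.0/14.

18.76.0.0/14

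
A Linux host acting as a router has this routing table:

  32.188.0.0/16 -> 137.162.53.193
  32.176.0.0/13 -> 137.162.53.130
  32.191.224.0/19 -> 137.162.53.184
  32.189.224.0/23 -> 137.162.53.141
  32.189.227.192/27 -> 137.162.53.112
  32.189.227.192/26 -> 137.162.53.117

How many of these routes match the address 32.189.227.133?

0

No listed prefix contains 32.189.227.133.
Total matching entries: 0.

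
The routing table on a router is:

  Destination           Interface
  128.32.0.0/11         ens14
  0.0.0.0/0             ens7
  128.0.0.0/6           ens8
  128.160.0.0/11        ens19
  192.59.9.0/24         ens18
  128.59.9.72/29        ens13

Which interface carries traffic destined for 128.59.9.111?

Routes whose prefix contains 128.59.9.111:
  0.0.0.0/0 (default, matches everything) -> ens7
  128.0.0.0/6 (128.0.0.0 - 131.255.255.255) -> ens8
  128.32.0.0/11 (128.32.0.0 - 128.63.255.255) -> ens14
More-specific entries that do NOT match:
  128.59.9.72/29 (128.59.9.72 - 128.59.9.79) does not contain 128.59.9.111
  192.59.9.0/24 (192.59.9.0 - 192.59.9.255) does not contain 128.59.9.111
Longest matching prefix is /11 -> interface ens14.

ens14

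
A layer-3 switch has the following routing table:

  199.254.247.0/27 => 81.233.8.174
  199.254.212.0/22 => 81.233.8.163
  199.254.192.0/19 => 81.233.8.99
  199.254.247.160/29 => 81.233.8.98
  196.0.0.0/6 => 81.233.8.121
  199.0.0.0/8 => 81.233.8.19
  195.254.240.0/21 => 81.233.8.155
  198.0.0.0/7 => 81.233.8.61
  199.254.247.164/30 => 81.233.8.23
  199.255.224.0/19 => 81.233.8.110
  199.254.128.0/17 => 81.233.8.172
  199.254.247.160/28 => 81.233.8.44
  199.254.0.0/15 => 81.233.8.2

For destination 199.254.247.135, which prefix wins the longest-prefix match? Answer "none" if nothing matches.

199.254.128.0/17

Entries matching 199.254.247.135:
  196.0.0.0/6 (196.0.0.0 - 199.255.255.255)
  198.0.0.0/7 (198.0.0.0 - 199.255.255.255)
  199.0.0.0/8 (199.0.0.0 - 199.255.255.255)
  199.254.0.0/15 (199.254.0.0 - 199.255.255.255)
  199.254.128.0/17 (199.254.128.0 - 199.254.255.255)
Most specific is 199.254.128.0/17.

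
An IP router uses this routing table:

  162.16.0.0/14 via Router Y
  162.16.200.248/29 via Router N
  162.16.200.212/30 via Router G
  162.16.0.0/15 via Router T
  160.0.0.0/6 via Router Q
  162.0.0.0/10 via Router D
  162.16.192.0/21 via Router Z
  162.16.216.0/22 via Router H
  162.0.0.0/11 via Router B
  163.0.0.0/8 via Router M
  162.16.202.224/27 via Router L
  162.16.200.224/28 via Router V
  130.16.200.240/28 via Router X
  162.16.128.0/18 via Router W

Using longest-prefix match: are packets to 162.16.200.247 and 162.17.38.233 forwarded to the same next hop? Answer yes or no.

162.16.200.247: longest match 162.16.0.0/15 -> Router T
162.17.38.233: longest match 162.16.0.0/15 -> Router T

yes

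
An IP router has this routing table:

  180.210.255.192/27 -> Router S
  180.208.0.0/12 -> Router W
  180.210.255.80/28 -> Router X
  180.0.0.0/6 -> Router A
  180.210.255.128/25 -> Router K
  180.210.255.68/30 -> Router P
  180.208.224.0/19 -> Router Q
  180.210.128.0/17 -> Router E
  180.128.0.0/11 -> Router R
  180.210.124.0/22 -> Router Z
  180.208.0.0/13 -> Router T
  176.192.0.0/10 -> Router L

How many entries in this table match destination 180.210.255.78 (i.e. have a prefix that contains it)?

Prefixes containing 180.210.255.78:
  180.0.0.0/6 (180.0.0.0 - 183.255.255.255)
  180.208.0.0/12 (180.208.0.0 - 180.223.255.255)
  180.208.0.0/13 (180.208.0.0 - 180.215.255.255)
  180.210.128.0/17 (180.210.128.0 - 180.210.255.255)
Total matching entries: 4.

4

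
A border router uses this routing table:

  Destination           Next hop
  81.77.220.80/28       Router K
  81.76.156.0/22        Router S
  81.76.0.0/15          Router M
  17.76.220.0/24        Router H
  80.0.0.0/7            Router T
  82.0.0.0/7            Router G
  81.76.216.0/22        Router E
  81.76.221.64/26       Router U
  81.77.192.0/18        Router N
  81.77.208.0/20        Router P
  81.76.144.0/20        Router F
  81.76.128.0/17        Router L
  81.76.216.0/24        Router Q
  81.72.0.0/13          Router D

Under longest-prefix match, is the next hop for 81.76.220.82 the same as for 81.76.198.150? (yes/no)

yes

81.76.220.82: longest match 81.76.128.0/17 -> Router L
81.76.198.150: longest match 81.76.128.0/17 -> Router L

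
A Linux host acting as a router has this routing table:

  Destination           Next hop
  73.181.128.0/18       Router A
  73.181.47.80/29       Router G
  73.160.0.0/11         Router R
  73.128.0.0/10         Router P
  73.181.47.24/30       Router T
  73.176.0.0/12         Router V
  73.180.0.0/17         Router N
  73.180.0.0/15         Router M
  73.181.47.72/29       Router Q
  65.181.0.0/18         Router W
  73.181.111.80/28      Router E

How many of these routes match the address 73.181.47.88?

4

Prefixes containing 73.181.47.88:
  73.128.0.0/10 (73.128.0.0 - 73.191.255.255)
  73.160.0.0/11 (73.160.0.0 - 73.191.255.255)
  73.176.0.0/12 (73.176.0.0 - 73.191.255.255)
  73.180.0.0/15 (73.180.0.0 - 73.181.255.255)
Total matching entries: 4.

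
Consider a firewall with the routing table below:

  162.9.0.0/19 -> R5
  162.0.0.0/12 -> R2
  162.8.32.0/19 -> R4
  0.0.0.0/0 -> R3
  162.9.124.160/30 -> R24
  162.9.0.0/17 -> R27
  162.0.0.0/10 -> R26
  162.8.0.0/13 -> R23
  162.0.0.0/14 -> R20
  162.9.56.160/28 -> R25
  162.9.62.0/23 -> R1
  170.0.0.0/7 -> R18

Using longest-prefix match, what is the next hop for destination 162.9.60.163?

Routes whose prefix contains 162.9.60.163:
  0.0.0.0/0 (default, matches everything) -> R3
  162.0.0.0/10 (162.0.0.0 - 162.63.255.255) -> R26
  162.0.0.0/12 (162.0.0.0 - 162.15.255.255) -> R2
  162.8.0.0/13 (162.8.0.0 - 162.15.255.255) -> R23
  162.9.0.0/17 (162.9.0.0 - 162.9.127.255) -> R27
More-specific entries that do NOT match:
  162.9.124.160/30 (162.9.124.160 - 162.9.124.163) does not contain 162.9.60.163
  162.9.56.160/28 (162.9.56.160 - 162.9.56.175) does not contain 162.9.60.163
  162.9.62.0/23 (162.9.62.0 - 162.9.63.255) does not contain 162.9.60.163
  162.9.0.0/19 (162.9.0.0 - 162.9.31.255) does not contain 162.9.60.163
  162.8.32.0/19 (162.8.32.0 - 162.8.63.255) does not contain 162.9.60.163
Longest matching prefix is /17 -> next hop R27.

R27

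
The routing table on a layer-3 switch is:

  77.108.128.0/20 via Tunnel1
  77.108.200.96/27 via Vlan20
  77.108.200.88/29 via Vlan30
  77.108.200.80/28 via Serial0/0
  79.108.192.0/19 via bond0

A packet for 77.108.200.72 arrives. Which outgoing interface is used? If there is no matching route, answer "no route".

no route

No entry's prefix contains 77.108.200.72; there is no default route.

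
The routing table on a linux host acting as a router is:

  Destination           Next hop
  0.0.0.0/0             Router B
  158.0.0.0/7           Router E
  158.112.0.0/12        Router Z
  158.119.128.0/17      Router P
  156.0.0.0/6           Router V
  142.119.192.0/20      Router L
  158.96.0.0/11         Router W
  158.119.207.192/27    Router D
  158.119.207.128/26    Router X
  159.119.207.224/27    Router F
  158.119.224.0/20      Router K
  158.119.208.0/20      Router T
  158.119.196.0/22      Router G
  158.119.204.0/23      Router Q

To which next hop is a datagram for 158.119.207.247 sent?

Routes whose prefix contains 158.119.207.247:
  0.0.0.0/0 (default, matches everything) -> Router B
  156.0.0.0/6 (156.0.0.0 - 159.255.255.255) -> Router V
  158.0.0.0/7 (158.0.0.0 - 159.255.255.255) -> Router E
  158.96.0.0/11 (158.96.0.0 - 158.127.255.255) -> Router W
  158.112.0.0/12 (158.112.0.0 - 158.127.255.255) -> Router Z
  158.119.128.0/17 (158.119.128.0 - 158.119.255.255) -> Router P
More-specific entries that do NOT match:
  158.119.207.192/27 (158.119.207.192 - 158.119.207.223) does not contain 158.119.207.247
  159.119.207.224/27 (159.119.207.224 - 159.119.207.255) does not contain 158.119.207.247
  158.119.207.128/26 (158.119.207.128 - 158.119.207.191) does not contain 158.119.207.247
  158.119.204.0/23 (158.119.204.0 - 158.119.205.255) does not contain 158.119.207.247
  158.119.196.0/22 (158.119.196.0 - 158.119.199.255) does not contain 158.119.207.247
  142.119.192.0/20 (142.119.192.0 - 142.119.207.255) does not contain 158.119.207.247
  158.119.224.0/20 (158.119.224.0 - 158.119.239.255) does not contain 158.119.207.247
  158.119.208.0/20 (158.119.208.0 - 158.119.223.255) does not contain 158.119.207.247
Longest matching prefix is /17 -> next hop Router P.

Router P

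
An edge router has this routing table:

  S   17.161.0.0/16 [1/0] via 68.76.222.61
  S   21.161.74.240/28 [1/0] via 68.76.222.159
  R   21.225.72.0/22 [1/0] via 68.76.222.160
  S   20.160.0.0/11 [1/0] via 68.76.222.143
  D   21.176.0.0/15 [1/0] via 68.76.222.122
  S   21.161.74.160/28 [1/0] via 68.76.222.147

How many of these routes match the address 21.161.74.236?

0

No listed prefix contains 21.161.74.236.
Total matching entries: 0.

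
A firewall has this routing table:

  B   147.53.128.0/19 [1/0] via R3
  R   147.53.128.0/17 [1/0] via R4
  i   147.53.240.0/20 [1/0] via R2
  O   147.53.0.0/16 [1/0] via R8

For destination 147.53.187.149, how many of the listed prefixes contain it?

2

Prefixes containing 147.53.187.149:
  147.53.0.0/16 (147.53.0.0 - 147.53.255.255)
  147.53.128.0/17 (147.53.128.0 - 147.53.255.255)
Total matching entries: 2.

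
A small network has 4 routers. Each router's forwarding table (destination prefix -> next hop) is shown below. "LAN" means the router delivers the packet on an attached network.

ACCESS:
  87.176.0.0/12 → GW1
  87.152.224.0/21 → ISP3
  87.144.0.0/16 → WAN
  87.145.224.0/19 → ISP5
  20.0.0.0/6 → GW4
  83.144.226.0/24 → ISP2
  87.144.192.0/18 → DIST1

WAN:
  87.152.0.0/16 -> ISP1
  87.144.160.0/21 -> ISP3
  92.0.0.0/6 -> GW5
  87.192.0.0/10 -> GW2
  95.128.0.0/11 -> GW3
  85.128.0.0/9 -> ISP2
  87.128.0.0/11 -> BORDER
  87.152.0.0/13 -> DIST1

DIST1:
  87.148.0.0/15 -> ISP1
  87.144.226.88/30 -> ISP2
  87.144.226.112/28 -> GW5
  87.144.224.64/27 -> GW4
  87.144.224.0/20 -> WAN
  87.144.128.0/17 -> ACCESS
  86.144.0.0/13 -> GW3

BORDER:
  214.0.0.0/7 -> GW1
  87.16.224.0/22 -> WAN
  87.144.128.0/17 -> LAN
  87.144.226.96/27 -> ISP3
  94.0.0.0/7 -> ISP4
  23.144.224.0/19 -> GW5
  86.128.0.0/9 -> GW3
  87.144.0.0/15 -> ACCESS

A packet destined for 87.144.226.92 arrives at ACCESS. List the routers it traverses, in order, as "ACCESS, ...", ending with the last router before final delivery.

ACCESS, DIST1, WAN, BORDER

At ACCESS: longest match for 87.144.226.92 is 87.144.192.0/18 -> DIST1
At DIST1: longest match for 87.144.226.92 is 87.144.224.0/20 -> WAN
At WAN: longest match for 87.144.226.92 is 87.128.0.0/11 -> BORDER
At BORDER: longest match for 87.144.226.92 is 87.144.128.0/17 -> LAN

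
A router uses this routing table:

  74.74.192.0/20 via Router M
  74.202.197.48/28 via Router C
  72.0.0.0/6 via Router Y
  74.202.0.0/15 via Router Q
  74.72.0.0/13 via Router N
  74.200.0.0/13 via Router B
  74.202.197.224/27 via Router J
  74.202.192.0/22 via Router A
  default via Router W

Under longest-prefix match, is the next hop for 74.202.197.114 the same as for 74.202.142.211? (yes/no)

yes

74.202.197.114: longest match 74.202.0.0/15 -> Router Q
74.202.142.211: longest match 74.202.0.0/15 -> Router Q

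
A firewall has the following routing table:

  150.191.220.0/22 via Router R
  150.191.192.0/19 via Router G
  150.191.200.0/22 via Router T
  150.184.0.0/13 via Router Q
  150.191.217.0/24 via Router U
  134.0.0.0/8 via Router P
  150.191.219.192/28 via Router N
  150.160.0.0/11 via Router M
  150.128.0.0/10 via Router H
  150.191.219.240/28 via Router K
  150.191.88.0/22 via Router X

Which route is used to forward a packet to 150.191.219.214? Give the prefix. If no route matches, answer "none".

150.191.192.0/19

Entries matching 150.191.219.214:
  150.128.0.0/10 (150.128.0.0 - 150.191.255.255)
  150.160.0.0/11 (150.160.0.0 - 150.191.255.255)
  150.184.0.0/13 (150.184.0.0 - 150.191.255.255)
  150.191.192.0/19 (150.191.192.0 - 150.191.223.255)
Most specific is 150.191.192.0/19.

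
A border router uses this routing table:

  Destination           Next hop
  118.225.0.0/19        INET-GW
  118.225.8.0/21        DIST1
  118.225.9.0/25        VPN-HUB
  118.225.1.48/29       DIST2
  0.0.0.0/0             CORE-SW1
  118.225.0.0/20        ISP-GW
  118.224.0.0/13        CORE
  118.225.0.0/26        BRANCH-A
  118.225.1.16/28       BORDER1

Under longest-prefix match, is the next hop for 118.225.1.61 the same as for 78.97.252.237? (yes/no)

no

118.225.1.61: longest match 118.225.0.0/20 -> ISP-GW
78.97.252.237: longest match 0.0.0.0/0 -> CORE-SW1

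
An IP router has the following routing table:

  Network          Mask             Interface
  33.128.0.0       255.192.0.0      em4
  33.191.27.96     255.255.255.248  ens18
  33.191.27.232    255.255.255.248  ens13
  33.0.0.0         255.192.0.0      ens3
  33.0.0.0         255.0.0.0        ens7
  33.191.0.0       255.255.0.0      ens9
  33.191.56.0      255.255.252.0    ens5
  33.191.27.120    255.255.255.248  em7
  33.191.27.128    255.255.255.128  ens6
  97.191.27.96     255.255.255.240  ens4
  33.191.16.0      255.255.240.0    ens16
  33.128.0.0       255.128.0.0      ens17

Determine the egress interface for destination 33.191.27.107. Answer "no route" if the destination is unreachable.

Routes whose prefix contains 33.191.27.107:
  33.0.0.0/8 (33.0.0.0 - 33.255.255.255) -> ens7
  33.128.0.0/9 (33.128.0.0 - 33.255.255.255) -> ens17
  33.128.0.0/10 (33.128.0.0 - 33.191.255.255) -> em4
  33.191.0.0/16 (33.191.0.0 - 33.191.255.255) -> ens9
  33.191.16.0/20 (33.191.16.0 - 33.191.31.255) -> ens16
More-specific entries that do NOT match:
  33.191.27.96/29 (33.191.27.96 - 33.191.27.103) does not contain 33.191.27.107
  33.191.27.232/29 (33.191.27.232 - 33.191.27.239) does not contain 33.191.27.107
  33.191.27.120/29 (33.191.27.120 - 33.191.27.127) does not contain 33.191.27.107
  97.191.27.96/28 (97.191.27.96 - 97.191.27.111) does not contain 33.191.27.107
  33.191.27.128/25 (33.191.27.128 - 33.191.27.255) does not contain 33.191.27.107
  33.191.56.0/22 (33.191.56.0 - 33.191.59.255) does not contain 33.191.27.107
Longest matching prefix is /20 -> interface ens16.

ens16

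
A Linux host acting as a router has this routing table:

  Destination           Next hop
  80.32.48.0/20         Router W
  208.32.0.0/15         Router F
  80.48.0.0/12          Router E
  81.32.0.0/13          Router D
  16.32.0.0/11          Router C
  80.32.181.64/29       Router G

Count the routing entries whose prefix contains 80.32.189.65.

No listed prefix contains 80.32.189.65.
Total matching entries: 0.

0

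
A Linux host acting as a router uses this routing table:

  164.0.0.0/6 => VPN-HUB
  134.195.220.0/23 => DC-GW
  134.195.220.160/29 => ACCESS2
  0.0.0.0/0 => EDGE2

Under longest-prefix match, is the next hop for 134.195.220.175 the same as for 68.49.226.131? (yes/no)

134.195.220.175: longest match 134.195.220.0/23 -> DC-GW
68.49.226.131: longest match 0.0.0.0/0 -> EDGE2

no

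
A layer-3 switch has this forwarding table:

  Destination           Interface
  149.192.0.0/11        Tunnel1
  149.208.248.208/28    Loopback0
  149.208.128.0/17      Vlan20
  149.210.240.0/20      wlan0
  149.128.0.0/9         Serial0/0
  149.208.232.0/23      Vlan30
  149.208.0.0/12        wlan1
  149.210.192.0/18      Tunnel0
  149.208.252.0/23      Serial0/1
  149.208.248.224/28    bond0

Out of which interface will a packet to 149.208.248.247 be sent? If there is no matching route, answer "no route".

Vlan20

Routes whose prefix contains 149.208.248.247:
  149.128.0.0/9 (149.128.0.0 - 149.255.255.255) -> Serial0/0
  149.192.0.0/11 (149.192.0.0 - 149.223.255.255) -> Tunnel1
  149.208.0.0/12 (149.208.0.0 - 149.223.255.255) -> wlan1
  149.208.128.0/17 (149.208.128.0 - 149.208.255.255) -> Vlan20
More-specific entries that do NOT match:
  149.208.248.208/28 (149.208.248.208 - 149.208.248.223) does not contain 149.208.248.247
  149.208.248.224/28 (149.208.248.224 - 149.208.248.239) does not contain 149.208.248.247
  149.208.232.0/23 (149.208.232.0 - 149.208.233.255) does not contain 149.208.248.247
  149.208.252.0/23 (149.208.252.0 - 149.208.253.255) does not contain 149.208.248.247
  149.210.240.0/20 (149.210.240.0 - 149.210.255.255) does not contain 149.208.248.247
  149.210.192.0/18 (149.210.192.0 - 149.210.255.255) does not contain 149.208.248.247
Longest matching prefix is /17 -> interface Vlan20.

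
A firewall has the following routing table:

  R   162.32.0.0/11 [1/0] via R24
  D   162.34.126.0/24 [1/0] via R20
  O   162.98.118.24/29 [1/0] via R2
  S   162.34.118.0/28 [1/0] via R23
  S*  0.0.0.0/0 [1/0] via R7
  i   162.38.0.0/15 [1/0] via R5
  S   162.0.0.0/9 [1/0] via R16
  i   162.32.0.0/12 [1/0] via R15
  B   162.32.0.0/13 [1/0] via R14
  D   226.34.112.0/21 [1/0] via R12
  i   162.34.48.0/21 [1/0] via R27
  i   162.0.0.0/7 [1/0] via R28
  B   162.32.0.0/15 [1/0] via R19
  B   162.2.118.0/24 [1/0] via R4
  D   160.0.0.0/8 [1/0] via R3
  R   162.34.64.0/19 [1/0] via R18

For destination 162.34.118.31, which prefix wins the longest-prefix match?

162.32.0.0/13

Entries matching 162.34.118.31:
  0.0.0.0/0 (default, matches everything)
  162.0.0.0/7 (162.0.0.0 - 163.255.255.255)
  162.0.0.0/9 (162.0.0.0 - 162.127.255.255)
  162.32.0.0/11 (162.32.0.0 - 162.63.255.255)
  162.32.0.0/12 (162.32.0.0 - 162.47.255.255)
  162.32.0.0/13 (162.32.0.0 - 162.39.255.255)
Most specific is 162.32.0.0/13.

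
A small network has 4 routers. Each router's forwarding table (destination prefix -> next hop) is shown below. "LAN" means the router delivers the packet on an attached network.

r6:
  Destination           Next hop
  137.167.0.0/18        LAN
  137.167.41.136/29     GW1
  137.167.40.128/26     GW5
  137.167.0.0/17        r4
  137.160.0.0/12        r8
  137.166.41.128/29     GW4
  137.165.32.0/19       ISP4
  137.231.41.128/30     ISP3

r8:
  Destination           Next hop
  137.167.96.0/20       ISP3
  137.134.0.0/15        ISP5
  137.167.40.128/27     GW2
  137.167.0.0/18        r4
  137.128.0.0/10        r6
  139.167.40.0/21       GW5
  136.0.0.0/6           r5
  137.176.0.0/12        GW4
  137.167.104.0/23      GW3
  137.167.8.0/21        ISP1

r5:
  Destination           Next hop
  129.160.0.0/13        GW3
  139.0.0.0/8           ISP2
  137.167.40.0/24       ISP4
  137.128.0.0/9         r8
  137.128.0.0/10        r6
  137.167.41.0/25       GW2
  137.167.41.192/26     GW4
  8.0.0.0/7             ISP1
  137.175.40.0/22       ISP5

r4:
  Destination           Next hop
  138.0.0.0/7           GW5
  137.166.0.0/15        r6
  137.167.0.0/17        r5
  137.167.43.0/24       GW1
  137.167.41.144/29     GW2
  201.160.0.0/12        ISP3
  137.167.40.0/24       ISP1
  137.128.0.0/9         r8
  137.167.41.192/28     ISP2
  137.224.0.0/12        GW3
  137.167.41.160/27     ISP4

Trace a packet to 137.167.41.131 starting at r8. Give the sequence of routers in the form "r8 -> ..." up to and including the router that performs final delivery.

At r8: longest match for 137.167.41.131 is 137.167.0.0/18 -> r4
At r4: longest match for 137.167.41.131 is 137.167.0.0/17 -> r5
At r5: longest match for 137.167.41.131 is 137.128.0.0/10 -> r6
At r6: longest match for 137.167.41.131 is 137.167.0.0/18 -> LAN

r8 -> r4 -> r5 -> r6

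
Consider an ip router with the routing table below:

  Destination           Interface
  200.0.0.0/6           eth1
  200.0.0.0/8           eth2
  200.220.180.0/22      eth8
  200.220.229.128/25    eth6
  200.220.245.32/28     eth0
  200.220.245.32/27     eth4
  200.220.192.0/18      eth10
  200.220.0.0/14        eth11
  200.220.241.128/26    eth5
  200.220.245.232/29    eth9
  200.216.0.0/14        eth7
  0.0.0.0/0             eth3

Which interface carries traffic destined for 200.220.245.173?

eth10

Routes whose prefix contains 200.220.245.173:
  0.0.0.0/0 (default, matches everything) -> eth3
  200.0.0.0/6 (200.0.0.0 - 203.255.255.255) -> eth1
  200.0.0.0/8 (200.0.0.0 - 200.255.255.255) -> eth2
  200.220.0.0/14 (200.220.0.0 - 200.223.255.255) -> eth11
  200.220.192.0/18 (200.220.192.0 - 200.220.255.255) -> eth10
More-specific entries that do NOT match:
  200.220.245.232/29 (200.220.245.232 - 200.220.245.239) does not contain 200.220.245.173
  200.220.245.32/28 (200.220.245.32 - 200.220.245.47) does not contain 200.220.245.173
  200.220.245.32/27 (200.220.245.32 - 200.220.245.63) does not contain 200.220.245.173
  200.220.241.128/26 (200.220.241.128 - 200.220.241.191) does not contain 200.220.245.173
  200.220.229.128/25 (200.220.229.128 - 200.220.229.255) does not contain 200.220.245.173
  200.220.180.0/22 (200.220.180.0 - 200.220.183.255) does not contain 200.220.245.173
Longest matching prefix is /18 -> interface eth10.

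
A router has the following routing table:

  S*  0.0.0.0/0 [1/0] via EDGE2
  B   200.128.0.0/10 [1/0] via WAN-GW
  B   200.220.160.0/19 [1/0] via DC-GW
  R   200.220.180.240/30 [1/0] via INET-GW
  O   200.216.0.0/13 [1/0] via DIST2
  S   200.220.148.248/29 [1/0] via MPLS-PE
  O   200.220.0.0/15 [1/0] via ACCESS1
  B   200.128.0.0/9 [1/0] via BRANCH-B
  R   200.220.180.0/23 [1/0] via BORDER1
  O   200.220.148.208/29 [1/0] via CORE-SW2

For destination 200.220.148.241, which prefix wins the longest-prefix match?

200.220.0.0/15

Entries matching 200.220.148.241:
  0.0.0.0/0 (default, matches everything)
  200.128.0.0/9 (200.128.0.0 - 200.255.255.255)
  200.216.0.0/13 (200.216.0.0 - 200.223.255.255)
  200.220.0.0/15 (200.220.0.0 - 200.221.255.255)
Most specific is 200.220.0.0/15.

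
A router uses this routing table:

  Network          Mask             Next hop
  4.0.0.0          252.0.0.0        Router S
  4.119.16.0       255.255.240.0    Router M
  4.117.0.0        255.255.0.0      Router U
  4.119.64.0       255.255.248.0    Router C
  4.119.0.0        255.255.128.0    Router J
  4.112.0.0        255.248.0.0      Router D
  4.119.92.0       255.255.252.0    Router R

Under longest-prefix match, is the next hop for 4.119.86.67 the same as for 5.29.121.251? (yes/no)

no

4.119.86.67: longest match 4.119.0.0/17 -> Router J
5.29.121.251: longest match 4.0.0.0/6 -> Router S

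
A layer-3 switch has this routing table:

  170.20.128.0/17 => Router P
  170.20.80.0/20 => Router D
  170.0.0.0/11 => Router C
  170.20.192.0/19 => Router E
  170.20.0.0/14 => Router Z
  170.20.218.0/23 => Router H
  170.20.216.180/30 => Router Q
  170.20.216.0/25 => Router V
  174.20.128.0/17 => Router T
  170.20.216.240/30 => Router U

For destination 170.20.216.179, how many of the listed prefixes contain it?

4

Prefixes containing 170.20.216.179:
  170.0.0.0/11 (170.0.0.0 - 170.31.255.255)
  170.20.0.0/14 (170.20.0.0 - 170.23.255.255)
  170.20.128.0/17 (170.20.128.0 - 170.20.255.255)
  170.20.192.0/19 (170.20.192.0 - 170.20.223.255)
Total matching entries: 4.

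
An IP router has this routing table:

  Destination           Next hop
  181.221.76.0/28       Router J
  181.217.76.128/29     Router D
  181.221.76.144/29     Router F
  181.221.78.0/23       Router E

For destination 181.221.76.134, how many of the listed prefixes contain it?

0

No listed prefix contains 181.221.76.134.
Total matching entries: 0.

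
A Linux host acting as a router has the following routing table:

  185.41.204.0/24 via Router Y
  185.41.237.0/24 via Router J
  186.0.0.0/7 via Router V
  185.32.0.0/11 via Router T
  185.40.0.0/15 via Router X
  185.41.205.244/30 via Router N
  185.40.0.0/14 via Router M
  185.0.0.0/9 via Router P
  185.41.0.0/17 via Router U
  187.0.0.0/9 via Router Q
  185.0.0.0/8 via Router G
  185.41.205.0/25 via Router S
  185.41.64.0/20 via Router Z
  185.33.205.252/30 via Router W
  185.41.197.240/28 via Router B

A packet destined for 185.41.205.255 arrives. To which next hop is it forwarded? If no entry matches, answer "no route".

Router X

Routes whose prefix contains 185.41.205.255:
  185.0.0.0/8 (185.0.0.0 - 185.255.255.255) -> Router G
  185.0.0.0/9 (185.0.0.0 - 185.127.255.255) -> Router P
  185.32.0.0/11 (185.32.0.0 - 185.63.255.255) -> Router T
  185.40.0.0/14 (185.40.0.0 - 185.43.255.255) -> Router M
  185.40.0.0/15 (185.40.0.0 - 185.41.255.255) -> Router X
More-specific entries that do NOT match:
  185.41.205.244/30 (185.41.205.244 - 185.41.205.247) does not contain 185.41.205.255
  185.33.205.252/30 (185.33.205.252 - 185.33.205.255) does not contain 185.41.205.255
  185.41.197.240/28 (185.41.197.240 - 185.41.197.255) does not contain 185.41.205.255
  185.41.205.0/25 (185.41.205.0 - 185.41.205.127) does not contain 185.41.205.255
  185.41.204.0/24 (185.41.204.0 - 185.41.204.255) does not contain 185.41.205.255
  185.41.237.0/24 (185.41.237.0 - 185.41.237.255) does not contain 185.41.205.255
  185.41.64.0/20 (185.41.64.0 - 185.41.79.255) does not contain 185.41.205.255
  185.41.0.0/17 (185.41.0.0 - 185.41.127.255) does not contain 185.41.205.255
Longest matching prefix is /15 -> next hop Router X.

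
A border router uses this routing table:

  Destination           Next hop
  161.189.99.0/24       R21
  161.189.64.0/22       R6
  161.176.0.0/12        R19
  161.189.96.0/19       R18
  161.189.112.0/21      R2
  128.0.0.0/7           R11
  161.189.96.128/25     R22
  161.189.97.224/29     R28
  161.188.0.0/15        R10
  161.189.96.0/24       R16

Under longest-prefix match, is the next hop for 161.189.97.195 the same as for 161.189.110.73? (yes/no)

yes

161.189.97.195: longest match 161.189.96.0/19 -> R18
161.189.110.73: longest match 161.189.96.0/19 -> R18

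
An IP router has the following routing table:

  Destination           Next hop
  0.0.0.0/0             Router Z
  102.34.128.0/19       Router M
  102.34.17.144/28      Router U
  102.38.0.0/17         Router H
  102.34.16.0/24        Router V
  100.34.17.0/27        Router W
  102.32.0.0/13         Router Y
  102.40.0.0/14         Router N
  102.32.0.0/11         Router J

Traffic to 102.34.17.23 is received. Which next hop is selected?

Router Y

Routes whose prefix contains 102.34.17.23:
  0.0.0.0/0 (default, matches everything) -> Router Z
  102.32.0.0/11 (102.32.0.0 - 102.63.255.255) -> Router J
  102.32.0.0/13 (102.32.0.0 - 102.39.255.255) -> Router Y
More-specific entries that do NOT match:
  102.34.17.144/28 (102.34.17.144 - 102.34.17.159) does not contain 102.34.17.23
  100.34.17.0/27 (100.34.17.0 - 100.34.17.31) does not contain 102.34.17.23
  102.34.16.0/24 (102.34.16.0 - 102.34.16.255) does not contain 102.34.17.23
  102.34.128.0/19 (102.34.128.0 - 102.34.159.255) does not contain 102.34.17.23
  102.38.0.0/17 (102.38.0.0 - 102.38.127.255) does not contain 102.34.17.23
  102.40.0.0/14 (102.40.0.0 - 102.43.255.255) does not contain 102.34.17.23
Longest matching prefix is /13 -> next hop Router Y.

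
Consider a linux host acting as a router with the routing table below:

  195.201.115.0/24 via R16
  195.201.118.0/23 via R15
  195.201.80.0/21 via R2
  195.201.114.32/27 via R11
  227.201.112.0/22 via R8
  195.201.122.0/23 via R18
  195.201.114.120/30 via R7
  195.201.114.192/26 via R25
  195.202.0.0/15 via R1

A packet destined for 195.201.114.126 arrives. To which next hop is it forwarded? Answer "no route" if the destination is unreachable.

no route

No entry's prefix contains 195.201.114.126; there is no default route.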